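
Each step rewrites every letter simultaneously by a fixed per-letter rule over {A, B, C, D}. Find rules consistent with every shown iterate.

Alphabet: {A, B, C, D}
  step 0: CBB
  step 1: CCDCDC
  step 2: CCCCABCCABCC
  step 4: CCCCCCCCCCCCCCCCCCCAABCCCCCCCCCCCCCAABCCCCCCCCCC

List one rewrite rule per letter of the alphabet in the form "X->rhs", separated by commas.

  step 1 ⇒ step 2: CCDCDC ⇒ CC·CC·AB·CC·AB·CC
    C ↦ CC
    D ↦ AB
    A ↦ CA  (constrained at step 2)
  step 0 ⇒ step 1: CBB ⇒ CC·DC·DC
    B ↦ DC

A->CA, B->DC, C->CC, D->AB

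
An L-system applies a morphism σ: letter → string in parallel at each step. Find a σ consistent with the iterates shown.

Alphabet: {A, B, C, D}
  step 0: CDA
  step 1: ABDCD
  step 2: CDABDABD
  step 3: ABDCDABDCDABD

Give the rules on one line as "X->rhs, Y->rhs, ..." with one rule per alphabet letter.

A->CD, B->A, C->A, D->BD

  step 2 ⇒ step 3: CDABDABD ⇒ A·BD·CD·A·BD·CD·A·BD
    A ↦ CD
    B ↦ A
    C ↦ A
    D ↦ BD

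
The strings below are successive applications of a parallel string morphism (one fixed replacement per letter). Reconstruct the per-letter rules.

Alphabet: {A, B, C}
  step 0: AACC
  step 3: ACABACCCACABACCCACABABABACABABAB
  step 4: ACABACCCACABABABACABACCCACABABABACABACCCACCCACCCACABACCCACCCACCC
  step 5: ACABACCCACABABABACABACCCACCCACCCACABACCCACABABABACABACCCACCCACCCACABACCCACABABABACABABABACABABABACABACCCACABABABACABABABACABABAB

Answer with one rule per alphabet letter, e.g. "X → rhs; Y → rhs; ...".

  step 4 ⇒ step 5: ACABACCCACABABABACABACCCACABABABACABACCCACCCACCCACABACCCACCCACCC ⇒ AC·AB·AC·CC·AC·AB·AB·AB·AC·AB·AC·CC·AC·CC·AC·CC·AC·AB·AC·CC·AC·AB·AB·AB·AC·AB·AC·CC·AC·CC·AC·CC·AC·AB·AC·CC·AC·AB·AB·AB·AC·AB·AB·AB·AC·AB·AB·AB·AC·AB·AC·CC·AC·AB·AB·AB·AC·AB·AB·AB·AC·AB·AB·AB
    A ↦ AC
    B ↦ CC
    C ↦ AB

A->AC, B->CC, C->AB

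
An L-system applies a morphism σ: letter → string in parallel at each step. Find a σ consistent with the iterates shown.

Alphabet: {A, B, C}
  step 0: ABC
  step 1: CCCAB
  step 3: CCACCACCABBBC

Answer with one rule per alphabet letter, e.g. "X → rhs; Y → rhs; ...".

  step 0 ⇒ step 1: ABC ⇒ C·CCA·B
    A ↦ C
    B ↦ CCA
    C ↦ B

A->C, B->CCA, C->B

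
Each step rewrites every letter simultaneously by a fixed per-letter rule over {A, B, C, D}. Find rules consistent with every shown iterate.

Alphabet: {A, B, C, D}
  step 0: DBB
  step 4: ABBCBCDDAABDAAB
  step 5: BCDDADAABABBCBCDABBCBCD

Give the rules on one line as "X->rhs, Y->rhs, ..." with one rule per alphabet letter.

  step 4 ⇒ step 5: ABBCBCDDAABDAAB ⇒ BC·D·D·A·D·A·AB·AB·BC·BC·D·AB·BC·BC·D
    A ↦ BC
    B ↦ D
    C ↦ A
    D ↦ AB

A->BC, B->D, C->A, D->AB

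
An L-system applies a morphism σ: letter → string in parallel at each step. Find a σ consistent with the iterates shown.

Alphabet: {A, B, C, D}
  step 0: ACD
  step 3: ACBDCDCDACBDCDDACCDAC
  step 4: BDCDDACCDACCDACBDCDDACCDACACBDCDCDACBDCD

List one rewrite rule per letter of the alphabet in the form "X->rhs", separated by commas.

A->BD, B->D, C->CD, D->AC

  step 3 ⇒ step 4: ACBDCDCDACBDCDDACCDAC ⇒ BD·CD·D·AC·CD·AC·CD·AC·BD·CD·D·AC·CD·AC·AC·BD·CD·CD·AC·BD·CD
    A ↦ BD
    B ↦ D
    C ↦ CD
    D ↦ AC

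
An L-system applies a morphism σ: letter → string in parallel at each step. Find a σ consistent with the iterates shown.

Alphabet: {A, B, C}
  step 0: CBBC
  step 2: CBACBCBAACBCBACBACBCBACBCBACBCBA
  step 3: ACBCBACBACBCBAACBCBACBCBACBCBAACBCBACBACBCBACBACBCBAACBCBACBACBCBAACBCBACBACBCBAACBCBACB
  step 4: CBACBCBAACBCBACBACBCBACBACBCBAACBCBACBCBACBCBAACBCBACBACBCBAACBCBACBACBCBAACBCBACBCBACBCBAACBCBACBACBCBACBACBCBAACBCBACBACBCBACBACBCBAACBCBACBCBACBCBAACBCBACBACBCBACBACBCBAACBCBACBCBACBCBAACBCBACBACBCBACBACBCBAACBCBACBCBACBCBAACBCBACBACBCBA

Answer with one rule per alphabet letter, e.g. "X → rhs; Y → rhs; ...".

  step 3 ⇒ step 4: ACBCBACBACBCBAACBCBACBCBACBCBAACBCBACBACBCBACBACBCBAACBCBACBACBCBAACBCBACBACBCBAACBCBACB ⇒ CB·ACB·CBA·ACB·CBA·CB·ACB·CBA·CB·ACB·CBA·ACB·CBA·CB·CB·ACB·CBA·ACB·CBA·CB·ACB·CBA·ACB·CBA·CB·ACB·CBA·ACB·CBA·CB·CB·ACB·CBA·ACB·CBA·CB·ACB·CBA·CB·ACB·CBA·ACB·CBA·CB·ACB·CBA·CB·ACB·CBA·ACB·CBA·CB·CB·ACB·CBA·ACB·CBA·CB·ACB·CBA·CB·ACB·CBA·ACB·CBA·CB·CB·ACB·CBA·ACB·CBA·CB·ACB·CBA·CB·ACB·CBA·ACB·CBA·CB·CB·ACB·CBA·ACB·CBA·CB·ACB·CBA
    A ↦ CB
    B ↦ CBA
    C ↦ ACB

A->CB, B->CBA, C->ACB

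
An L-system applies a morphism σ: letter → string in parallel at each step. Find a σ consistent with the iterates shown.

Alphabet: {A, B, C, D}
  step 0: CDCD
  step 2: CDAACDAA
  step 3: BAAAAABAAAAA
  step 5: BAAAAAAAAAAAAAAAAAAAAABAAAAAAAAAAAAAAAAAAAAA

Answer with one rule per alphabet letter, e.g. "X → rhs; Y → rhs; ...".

A->AA, B->CD, C->B, D->A

  step 2 ⇒ step 3: CDAACDAA ⇒ B·A·AA·AA·B·A·AA·AA
    A ↦ AA
    C ↦ B
    D ↦ A
    B ↦ CD  (constrained at step 3)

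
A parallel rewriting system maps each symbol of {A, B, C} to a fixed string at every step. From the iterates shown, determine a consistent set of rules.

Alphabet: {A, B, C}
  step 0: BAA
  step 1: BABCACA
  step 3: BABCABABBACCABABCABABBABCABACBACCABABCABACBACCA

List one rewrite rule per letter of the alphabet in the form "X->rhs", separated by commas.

  step 0 ⇒ step 1: BAA ⇒ BAB·CA·CA
    A ↦ CA
    B ↦ BAB
    C ↦ BAC  (constrained at step 1)

A->CA, B->BAB, C->BAC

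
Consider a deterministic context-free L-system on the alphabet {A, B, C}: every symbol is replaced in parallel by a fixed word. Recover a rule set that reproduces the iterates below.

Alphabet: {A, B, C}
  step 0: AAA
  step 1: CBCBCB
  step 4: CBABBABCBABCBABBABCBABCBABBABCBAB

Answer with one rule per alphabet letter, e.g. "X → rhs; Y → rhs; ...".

A->CB, B->AB, C->B

  step 0 ⇒ step 1: AAA ⇒ CB·CB·CB
    A ↦ CB
    B ↦ AB  (constrained at step 1)
    C ↦ B  (constrained at step 1)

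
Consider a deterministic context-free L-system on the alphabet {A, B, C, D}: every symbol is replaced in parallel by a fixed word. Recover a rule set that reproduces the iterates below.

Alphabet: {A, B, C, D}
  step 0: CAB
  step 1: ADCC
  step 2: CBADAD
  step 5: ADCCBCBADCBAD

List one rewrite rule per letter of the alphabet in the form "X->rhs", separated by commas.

A->C, B->C, C->AD, D->B

  step 1 ⇒ step 2: ADCC ⇒ C·B·AD·AD
    A ↦ C
    C ↦ AD
    D ↦ B
  step 0 ⇒ step 1: CAB ⇒ AD·C·C
    B ↦ C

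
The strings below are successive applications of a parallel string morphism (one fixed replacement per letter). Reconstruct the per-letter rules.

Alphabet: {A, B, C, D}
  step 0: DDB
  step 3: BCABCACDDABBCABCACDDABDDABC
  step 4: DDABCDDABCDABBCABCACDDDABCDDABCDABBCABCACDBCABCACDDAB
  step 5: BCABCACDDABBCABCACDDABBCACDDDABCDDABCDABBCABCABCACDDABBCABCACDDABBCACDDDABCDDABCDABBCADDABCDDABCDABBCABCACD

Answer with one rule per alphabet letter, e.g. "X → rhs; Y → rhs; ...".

A->C, B->D, C->DAB, D->BCA

  step 4 ⇒ step 5: DDABCDDABCDABBCABCACDDDABCDDABCDABBCABCACDBCABCACDDAB ⇒ BCA·BCA·C·D·DAB·BCA·BCA·C·D·DAB·BCA·C·D·D·DAB·C·D·DAB·C·DAB·BCA·BCA·BCA·C·D·DAB·BCA·BCA·C·D·DAB·BCA·C·D·D·DAB·C·D·DAB·C·DAB·BCA·D·DAB·C·D·DAB·C·DAB·BCA·BCA·C·D
    A ↦ C
    B ↦ D
    C ↦ DAB
    D ↦ BCA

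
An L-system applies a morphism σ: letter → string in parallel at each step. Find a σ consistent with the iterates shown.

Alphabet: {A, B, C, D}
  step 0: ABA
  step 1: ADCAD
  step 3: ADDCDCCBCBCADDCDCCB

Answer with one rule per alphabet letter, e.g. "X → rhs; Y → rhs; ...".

A->AD, B->C, C->CB, D->DC

  step 0 ⇒ step 1: ABA ⇒ AD·C·AD
    A ↦ AD
    B ↦ C
    C ↦ CB  (constrained at step 1)
    D ↦ DC  (constrained at step 1)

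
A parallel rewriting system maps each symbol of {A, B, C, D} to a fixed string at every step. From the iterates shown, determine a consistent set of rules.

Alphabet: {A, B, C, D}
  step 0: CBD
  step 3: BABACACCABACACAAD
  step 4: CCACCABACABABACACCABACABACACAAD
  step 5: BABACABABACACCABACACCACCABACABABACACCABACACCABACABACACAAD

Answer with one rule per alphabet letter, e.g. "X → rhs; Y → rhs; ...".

A->CA, B->C, C->BA, D->AD

  step 4 ⇒ step 5: CCACCABACABABACACCABACABACACAAD ⇒ BA·BA·CA·BA·BA·CA·C·CA·BA·CA·C·CA·C·CA·BA·CA·BA·BA·CA·C·CA·BA·CA·C·CA·BA·CA·BA·CA·CA·AD
    A ↦ CA
    B ↦ C
    C ↦ BA
    D ↦ AD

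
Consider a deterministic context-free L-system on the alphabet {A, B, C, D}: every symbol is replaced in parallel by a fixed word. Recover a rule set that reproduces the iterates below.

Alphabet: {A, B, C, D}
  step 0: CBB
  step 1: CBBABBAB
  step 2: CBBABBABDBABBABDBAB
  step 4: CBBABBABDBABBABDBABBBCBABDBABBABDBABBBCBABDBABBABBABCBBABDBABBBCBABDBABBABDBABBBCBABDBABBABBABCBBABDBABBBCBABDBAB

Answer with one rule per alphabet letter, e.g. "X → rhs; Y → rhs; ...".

A->D, B->BAB, C->CB, D->BBC

  step 1 ⇒ step 2: CBBABBAB ⇒ CB·BAB·BAB·D·BAB·BAB·D·BAB
    A ↦ D
    B ↦ BAB
    C ↦ CB
    D ↦ BBC  (constrained at step 2)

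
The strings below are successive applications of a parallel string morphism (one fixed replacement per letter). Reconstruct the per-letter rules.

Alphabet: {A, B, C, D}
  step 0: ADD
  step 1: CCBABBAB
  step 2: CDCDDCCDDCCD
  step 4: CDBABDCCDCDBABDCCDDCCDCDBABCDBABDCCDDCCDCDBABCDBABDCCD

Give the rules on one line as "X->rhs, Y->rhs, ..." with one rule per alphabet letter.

A->CC, B->D, C->CD, D->BAB

  step 1 ⇒ step 2: CCBABBAB ⇒ CD·CD·D·CC·D·D·CC·D
    A ↦ CC
    B ↦ D
    C ↦ CD
  step 0 ⇒ step 1: ADD ⇒ CC·BAB·BAB
    D ↦ BAB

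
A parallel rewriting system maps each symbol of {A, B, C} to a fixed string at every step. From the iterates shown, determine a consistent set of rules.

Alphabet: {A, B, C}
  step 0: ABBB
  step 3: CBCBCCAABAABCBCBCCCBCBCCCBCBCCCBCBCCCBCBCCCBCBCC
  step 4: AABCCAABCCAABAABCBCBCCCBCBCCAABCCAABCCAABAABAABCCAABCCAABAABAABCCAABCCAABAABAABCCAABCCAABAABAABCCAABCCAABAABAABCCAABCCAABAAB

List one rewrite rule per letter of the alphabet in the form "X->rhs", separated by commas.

  step 3 ⇒ step 4: CBCBCCAABAABCBCBCCCBCBCCCBCBCCCBCBCCCBCBCCCBCBCC ⇒ AAB·CC·AAB·CC·AAB·AAB·CB·CB·CC·CB·CB·CC·AAB·CC·AAB·CC·AAB·AAB·AAB·CC·AAB·CC·AAB·AAB·AAB·CC·AAB·CC·AAB·AAB·AAB·CC·AAB·CC·AAB·AAB·AAB·CC·AAB·CC·AAB·AAB·AAB·CC·AAB·CC·AAB·AAB
    A ↦ CB
    B ↦ CC
    C ↦ AAB

A->CB, B->CC, C->AAB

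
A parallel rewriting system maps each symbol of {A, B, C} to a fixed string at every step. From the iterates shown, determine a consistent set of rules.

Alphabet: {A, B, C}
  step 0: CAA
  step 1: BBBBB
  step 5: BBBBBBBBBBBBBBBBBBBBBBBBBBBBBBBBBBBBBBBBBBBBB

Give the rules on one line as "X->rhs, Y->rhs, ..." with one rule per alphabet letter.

A->BB, B->CA, C->B

  step 0 ⇒ step 1: CAA ⇒ B·BB·BB
    A ↦ BB
    C ↦ B
    B ↦ CA  (constrained at step 1)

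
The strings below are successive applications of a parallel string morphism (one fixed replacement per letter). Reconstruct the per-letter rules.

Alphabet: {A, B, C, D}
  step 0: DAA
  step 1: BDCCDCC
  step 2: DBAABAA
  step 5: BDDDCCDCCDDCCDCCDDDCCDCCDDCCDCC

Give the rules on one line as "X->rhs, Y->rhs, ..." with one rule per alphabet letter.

  step 1 ⇒ step 2: BDCCDCC ⇒ D·B·A·A·B·A·A
    B ↦ D
    C ↦ A
    D ↦ B
  step 0 ⇒ step 1: DAA ⇒ B·DCC·DCC
    A ↦ DCC

A->DCC, B->D, C->A, D->B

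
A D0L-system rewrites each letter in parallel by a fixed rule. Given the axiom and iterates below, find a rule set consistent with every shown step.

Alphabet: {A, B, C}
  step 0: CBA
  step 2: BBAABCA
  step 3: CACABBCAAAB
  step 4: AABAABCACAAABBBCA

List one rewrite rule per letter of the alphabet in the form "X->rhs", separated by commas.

A->B, B->CA, C->AA

  step 3 ⇒ step 4: CACABBCAAAB ⇒ AA·B·AA·B·CA·CA·AA·B·B·B·CA
    A ↦ B
    B ↦ CA
    C ↦ AA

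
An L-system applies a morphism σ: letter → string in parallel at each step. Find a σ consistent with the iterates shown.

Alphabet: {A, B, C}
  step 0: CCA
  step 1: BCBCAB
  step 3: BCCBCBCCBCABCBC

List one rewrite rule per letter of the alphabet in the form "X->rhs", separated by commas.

  step 0 ⇒ step 1: CCA ⇒ BC·BC·AB
    A ↦ AB
    C ↦ BC
    B ↦ C  (constrained at step 1)

A->AB, B->C, C->BC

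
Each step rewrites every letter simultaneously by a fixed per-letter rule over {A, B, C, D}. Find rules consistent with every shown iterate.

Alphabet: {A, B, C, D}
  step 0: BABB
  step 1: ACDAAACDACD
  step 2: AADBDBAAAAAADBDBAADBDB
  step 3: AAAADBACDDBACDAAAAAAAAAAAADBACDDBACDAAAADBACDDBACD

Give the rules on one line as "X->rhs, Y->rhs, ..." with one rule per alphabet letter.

  step 2 ⇒ step 3: AADBDBAAAAAADBDBAADBDB ⇒ AA·AA·DB·ACD·DB·ACD·AA·AA·AA·AA·AA·AA·DB·ACD·DB·ACD·AA·AA·DB·ACD·DB·ACD
    A ↦ AA
    B ↦ ACD
    D ↦ DB
  step 1 ⇒ step 2: ACDAAACDACD ⇒ AA·DB·DB·AA·AA·AA·DB·DB·AA·DB·DB
    C ↦ DB

A->AA, B->ACD, C->DB, D->DB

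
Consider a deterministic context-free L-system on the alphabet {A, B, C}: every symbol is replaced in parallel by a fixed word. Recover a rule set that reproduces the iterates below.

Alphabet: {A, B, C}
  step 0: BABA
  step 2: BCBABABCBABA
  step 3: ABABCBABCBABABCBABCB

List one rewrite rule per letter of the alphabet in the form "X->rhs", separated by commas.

  step 2 ⇒ step 3: BCBABABCBABA ⇒ A·B·A·BCB·A·BCB·A·B·A·BCB·A·BCB
    A ↦ BCB
    B ↦ A
    C ↦ B

A->BCB, B->A, C->B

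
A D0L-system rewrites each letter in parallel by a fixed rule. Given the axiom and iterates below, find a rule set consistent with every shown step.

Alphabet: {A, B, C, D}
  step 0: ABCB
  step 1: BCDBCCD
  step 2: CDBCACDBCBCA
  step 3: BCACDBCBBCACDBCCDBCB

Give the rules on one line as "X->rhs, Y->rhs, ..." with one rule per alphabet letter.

A->B, B->CD, C->BC, D->A

  step 2 ⇒ step 3: CDBCACDBCBCA ⇒ BC·A·CD·BC·B·BC·A·CD·BC·CD·BC·B
    A ↦ B
    B ↦ CD
    C ↦ BC
    D ↦ A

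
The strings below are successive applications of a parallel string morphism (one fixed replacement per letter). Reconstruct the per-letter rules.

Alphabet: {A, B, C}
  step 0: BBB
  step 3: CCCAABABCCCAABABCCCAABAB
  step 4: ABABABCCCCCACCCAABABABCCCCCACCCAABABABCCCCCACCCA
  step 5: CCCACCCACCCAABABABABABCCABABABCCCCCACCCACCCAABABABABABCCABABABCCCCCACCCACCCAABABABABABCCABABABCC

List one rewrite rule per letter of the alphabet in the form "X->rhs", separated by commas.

  step 4 ⇒ step 5: ABABABCCCCCACCCAABABABCCCCCACCCAABABABCCCCCACCCA ⇒ CC·CA·CC·CA·CC·CA·AB·AB·AB·AB·AB·CC·AB·AB·AB·CC·CC·CA·CC·CA·CC·CA·AB·AB·AB·AB·AB·CC·AB·AB·AB·CC·CC·CA·CC·CA·CC·CA·AB·AB·AB·AB·AB·CC·AB·AB·AB·CC
    A ↦ CC
    B ↦ CA
    C ↦ AB

A->CC, B->CA, C->AB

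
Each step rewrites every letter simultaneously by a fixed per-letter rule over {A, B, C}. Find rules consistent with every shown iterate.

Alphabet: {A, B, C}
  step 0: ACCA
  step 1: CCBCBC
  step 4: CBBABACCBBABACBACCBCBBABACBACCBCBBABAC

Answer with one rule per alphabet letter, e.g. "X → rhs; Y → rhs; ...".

A->C, B->BA, C->CB

  step 0 ⇒ step 1: ACCA ⇒ C·CB·CB·C
    A ↦ C
    C ↦ CB
    B ↦ BA  (constrained at step 1)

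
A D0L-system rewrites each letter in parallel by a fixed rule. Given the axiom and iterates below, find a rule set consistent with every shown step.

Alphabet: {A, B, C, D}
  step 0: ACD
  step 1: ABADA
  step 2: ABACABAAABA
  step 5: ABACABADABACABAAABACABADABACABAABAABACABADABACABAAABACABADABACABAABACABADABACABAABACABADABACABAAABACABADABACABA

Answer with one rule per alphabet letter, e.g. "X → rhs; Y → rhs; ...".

  step 1 ⇒ step 2: ABADA ⇒ ABA·C·ABA·A·ABA
    A ↦ ABA
    B ↦ C
    D ↦ A
  step 0 ⇒ step 1: ACD ⇒ ABA·D·A
    C ↦ D

A->ABA, B->C, C->D, D->A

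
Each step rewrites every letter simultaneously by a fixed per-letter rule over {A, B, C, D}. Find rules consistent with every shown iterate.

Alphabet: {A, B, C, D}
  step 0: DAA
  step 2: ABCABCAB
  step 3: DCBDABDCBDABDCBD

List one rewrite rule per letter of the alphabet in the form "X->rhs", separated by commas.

A->DC, B->BD, C->AB, D->C

  step 2 ⇒ step 3: ABCABCAB ⇒ DC·BD·AB·DC·BD·AB·DC·BD
    A ↦ DC
    B ↦ BD
    C ↦ AB
    D ↦ C  (constrained at step 0)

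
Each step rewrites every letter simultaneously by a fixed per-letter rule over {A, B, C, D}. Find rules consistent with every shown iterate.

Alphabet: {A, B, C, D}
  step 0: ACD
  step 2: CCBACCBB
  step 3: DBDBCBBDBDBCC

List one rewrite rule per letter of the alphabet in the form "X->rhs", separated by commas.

A->BB, B->C, C->DB, D->BA

  step 2 ⇒ step 3: CCBACCBB ⇒ DB·DB·C·BB·DB·DB·C·C
    A ↦ BB
    B ↦ C
    C ↦ DB
    D ↦ BA  (constrained at step 0)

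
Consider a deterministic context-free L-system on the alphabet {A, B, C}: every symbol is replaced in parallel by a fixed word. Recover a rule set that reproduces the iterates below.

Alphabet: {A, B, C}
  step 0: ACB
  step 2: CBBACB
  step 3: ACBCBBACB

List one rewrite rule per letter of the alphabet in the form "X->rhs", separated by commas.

  step 2 ⇒ step 3: CBBACB ⇒ A·CB·CB·B·A·CB
    A ↦ B
    B ↦ CB
    C ↦ A

A->B, B->CB, C->A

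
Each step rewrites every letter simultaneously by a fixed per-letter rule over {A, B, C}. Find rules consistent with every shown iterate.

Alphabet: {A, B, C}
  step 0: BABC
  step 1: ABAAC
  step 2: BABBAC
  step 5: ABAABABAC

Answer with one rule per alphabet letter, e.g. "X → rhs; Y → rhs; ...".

  step 1 ⇒ step 2: ABAAC ⇒ B·A·B·B·AC
    A ↦ B
    B ↦ A
    C ↦ AC

A->B, B->A, C->AC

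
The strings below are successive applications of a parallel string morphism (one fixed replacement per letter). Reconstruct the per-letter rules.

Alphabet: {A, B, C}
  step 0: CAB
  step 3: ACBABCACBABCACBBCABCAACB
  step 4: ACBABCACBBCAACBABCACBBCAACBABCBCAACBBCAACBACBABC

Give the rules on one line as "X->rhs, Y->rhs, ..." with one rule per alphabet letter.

A->ACB, B->BC, C->A

  step 3 ⇒ step 4: ACBABCACBABCACBBCABCAACB ⇒ ACB·A·BC·ACB·BC·A·ACB·A·BC·ACB·BC·A·ACB·A·BC·BC·A·ACB·BC·A·ACB·ACB·A·BC
    A ↦ ACB
    B ↦ BC
    C ↦ A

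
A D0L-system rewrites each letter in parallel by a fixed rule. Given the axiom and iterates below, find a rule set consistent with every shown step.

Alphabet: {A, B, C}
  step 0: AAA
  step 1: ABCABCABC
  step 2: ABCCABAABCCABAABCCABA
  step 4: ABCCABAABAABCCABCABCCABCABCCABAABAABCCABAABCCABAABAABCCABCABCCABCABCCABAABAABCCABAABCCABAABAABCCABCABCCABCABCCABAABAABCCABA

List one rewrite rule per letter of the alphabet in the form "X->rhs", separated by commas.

A->ABC, B->C, C->ABA

  step 1 ⇒ step 2: ABCABCABC ⇒ ABC·C·ABA·ABC·C·ABA·ABC·C·ABA
    A ↦ ABC
    B ↦ C
    C ↦ ABA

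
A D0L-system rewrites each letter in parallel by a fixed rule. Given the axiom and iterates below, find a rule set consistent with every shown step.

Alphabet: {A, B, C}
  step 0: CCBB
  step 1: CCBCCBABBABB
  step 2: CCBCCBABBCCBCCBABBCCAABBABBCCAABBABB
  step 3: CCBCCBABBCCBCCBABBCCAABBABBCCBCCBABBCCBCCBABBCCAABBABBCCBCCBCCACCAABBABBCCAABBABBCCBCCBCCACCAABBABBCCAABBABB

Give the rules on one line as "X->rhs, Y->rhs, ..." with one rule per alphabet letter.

  step 2 ⇒ step 3: CCBCCBABBCCBCCBABBCCAABBABBCCAABBABB ⇒ CCB·CCB·ABB·CCB·CCB·ABB·CCA·ABB·ABB·CCB·CCB·ABB·CCB·CCB·ABB·CCA·ABB·ABB·CCB·CCB·CCA·CCA·ABB·ABB·CCA·ABB·ABB·CCB·CCB·CCA·CCA·ABB·ABB·CCA·ABB·ABB
    A ↦ CCA
    B ↦ ABB
    C ↦ CCB

A->CCA, B->ABB, C->CCB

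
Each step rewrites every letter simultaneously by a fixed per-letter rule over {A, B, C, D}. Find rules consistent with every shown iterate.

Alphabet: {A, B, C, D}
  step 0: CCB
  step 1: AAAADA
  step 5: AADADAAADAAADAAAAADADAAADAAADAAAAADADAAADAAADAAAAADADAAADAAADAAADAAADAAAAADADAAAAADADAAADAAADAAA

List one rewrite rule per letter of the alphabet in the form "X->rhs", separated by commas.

A->BC, B->DA, C->AA, D->CB

  step 0 ⇒ step 1: CCB ⇒ AA·AA·DA
    B ↦ DA
    C ↦ AA
    A ↦ BC  (constrained at step 1)
    D ↦ CB  (constrained at step 1)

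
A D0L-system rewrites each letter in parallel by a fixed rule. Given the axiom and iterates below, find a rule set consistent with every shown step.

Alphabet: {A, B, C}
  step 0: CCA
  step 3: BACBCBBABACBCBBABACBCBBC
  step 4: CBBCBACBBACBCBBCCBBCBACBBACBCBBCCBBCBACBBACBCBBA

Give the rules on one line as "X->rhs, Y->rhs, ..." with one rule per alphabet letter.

  step 3 ⇒ step 4: BACBCBBABACBCBBABACBCBBC ⇒ CB·BC·BA·CB·BA·CB·CB·BC·CB·BC·BA·CB·BA·CB·CB·BC·CB·BC·BA·CB·BA·CB·CB·BA
    A ↦ BC
    B ↦ CB
    C ↦ BA

A->BC, B->CB, C->BA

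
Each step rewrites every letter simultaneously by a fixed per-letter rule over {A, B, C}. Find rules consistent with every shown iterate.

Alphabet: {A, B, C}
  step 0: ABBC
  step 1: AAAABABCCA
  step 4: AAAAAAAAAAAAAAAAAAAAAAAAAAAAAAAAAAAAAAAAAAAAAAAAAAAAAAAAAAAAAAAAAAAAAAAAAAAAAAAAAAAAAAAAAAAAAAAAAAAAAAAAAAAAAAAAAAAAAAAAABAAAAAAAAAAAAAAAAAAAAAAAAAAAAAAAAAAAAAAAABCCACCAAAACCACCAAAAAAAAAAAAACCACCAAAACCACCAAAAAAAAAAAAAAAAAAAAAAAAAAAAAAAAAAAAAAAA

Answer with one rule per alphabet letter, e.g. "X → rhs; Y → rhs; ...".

A->AAA, B->AB, C->CCA

  step 0 ⇒ step 1: ABBC ⇒ AAA·AB·AB·CCA
    A ↦ AAA
    B ↦ AB
    C ↦ CCA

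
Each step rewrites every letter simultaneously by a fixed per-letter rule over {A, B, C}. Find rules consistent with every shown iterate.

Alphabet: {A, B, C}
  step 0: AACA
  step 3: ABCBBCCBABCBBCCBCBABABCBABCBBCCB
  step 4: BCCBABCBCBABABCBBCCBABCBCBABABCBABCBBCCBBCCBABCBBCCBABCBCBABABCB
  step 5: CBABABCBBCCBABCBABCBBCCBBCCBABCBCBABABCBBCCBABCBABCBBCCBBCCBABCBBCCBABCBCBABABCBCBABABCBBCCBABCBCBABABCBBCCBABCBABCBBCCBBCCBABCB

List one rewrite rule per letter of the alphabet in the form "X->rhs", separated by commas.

A->BC, B->CB, C->AB

  step 4 ⇒ step 5: BCCBABCBCBABABCBBCCBABCBCBABABCBABCBBCCBBCCBABCBBCCBABCBCBABABCB ⇒ CB·AB·AB·CB·BC·CB·AB·CB·AB·CB·BC·CB·BC·CB·AB·CB·CB·AB·AB·CB·BC·CB·AB·CB·AB·CB·BC·CB·BC·CB·AB·CB·BC·CB·AB·CB·CB·AB·AB·CB·CB·AB·AB·CB·BC·CB·AB·CB·CB·AB·AB·CB·BC·CB·AB·CB·AB·CB·BC·CB·BC·CB·AB·CB
    A ↦ BC
    B ↦ CB
    C ↦ AB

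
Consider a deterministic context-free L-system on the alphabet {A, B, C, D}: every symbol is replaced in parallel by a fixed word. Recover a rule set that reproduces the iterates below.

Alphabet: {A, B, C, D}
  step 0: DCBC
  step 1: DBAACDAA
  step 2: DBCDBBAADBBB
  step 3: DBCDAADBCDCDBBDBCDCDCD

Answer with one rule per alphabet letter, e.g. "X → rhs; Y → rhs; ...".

  step 2 ⇒ step 3: DBCDBBAADBBB ⇒ DB·CD·AA·DB·CD·CD·B·B·DB·CD·CD·CD
    A ↦ B
    B ↦ CD
    C ↦ AA
    D ↦ DB

A->B, B->CD, C->AA, D->DB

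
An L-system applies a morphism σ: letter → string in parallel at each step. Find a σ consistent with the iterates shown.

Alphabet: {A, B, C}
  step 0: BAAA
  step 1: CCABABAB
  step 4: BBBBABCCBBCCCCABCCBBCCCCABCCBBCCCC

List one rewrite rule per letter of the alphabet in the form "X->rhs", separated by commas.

A->AB, B->CC, C->B

  step 0 ⇒ step 1: BAAA ⇒ CC·AB·AB·AB
    A ↦ AB
    B ↦ CC
    C ↦ B  (constrained at step 1)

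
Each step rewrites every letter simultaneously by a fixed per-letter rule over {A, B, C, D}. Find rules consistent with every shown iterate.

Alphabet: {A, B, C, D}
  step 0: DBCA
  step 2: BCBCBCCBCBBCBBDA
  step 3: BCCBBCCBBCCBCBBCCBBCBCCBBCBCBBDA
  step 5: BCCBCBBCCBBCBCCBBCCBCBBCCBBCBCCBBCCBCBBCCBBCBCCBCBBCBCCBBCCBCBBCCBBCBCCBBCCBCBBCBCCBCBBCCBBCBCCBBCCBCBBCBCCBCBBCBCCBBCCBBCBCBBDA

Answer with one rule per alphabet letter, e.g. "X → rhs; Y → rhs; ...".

A->DA, B->BC, C->CB, D->BB

  step 2 ⇒ step 3: BCBCBCCBCBBCBBDA ⇒ BC·CB·BC·CB·BC·CB·CB·BC·CB·BC·BC·CB·BC·BC·BB·DA
    A ↦ DA
    B ↦ BC
    C ↦ CB
    D ↦ BB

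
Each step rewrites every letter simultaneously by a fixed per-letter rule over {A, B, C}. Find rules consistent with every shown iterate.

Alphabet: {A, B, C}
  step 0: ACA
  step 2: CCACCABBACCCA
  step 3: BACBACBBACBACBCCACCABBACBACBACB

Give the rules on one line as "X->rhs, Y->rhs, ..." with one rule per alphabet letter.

  step 2 ⇒ step 3: CCACCABBACCCA ⇒ BAC·BAC·B·BAC·BAC·B·CCA·CCA·B·BAC·BAC·BAC·B
    A ↦ B
    B ↦ CCA
    C ↦ BAC

A->B, B->CCA, C->BAC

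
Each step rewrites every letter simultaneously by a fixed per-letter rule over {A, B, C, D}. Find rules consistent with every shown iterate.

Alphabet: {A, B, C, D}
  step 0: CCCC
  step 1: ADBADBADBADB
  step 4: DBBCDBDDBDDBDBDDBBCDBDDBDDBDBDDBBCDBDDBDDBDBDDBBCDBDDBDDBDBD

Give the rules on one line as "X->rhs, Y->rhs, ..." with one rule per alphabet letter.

A->BC, B->D, C->ADB, D->DB

  step 0 ⇒ step 1: CCCC ⇒ ADB·ADB·ADB·ADB
    C ↦ ADB
    A ↦ BC  (constrained at step 1)
    B ↦ D  (constrained at step 1)
    D ↦ DB  (constrained at step 1)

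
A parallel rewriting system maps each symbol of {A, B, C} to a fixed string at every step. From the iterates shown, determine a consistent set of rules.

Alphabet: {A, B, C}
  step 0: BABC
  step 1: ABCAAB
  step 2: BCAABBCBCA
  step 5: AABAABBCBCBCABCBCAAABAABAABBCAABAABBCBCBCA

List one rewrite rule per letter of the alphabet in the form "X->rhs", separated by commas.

  step 1 ⇒ step 2: ABCAAB ⇒ BC·A·AB·BC·BC·A
    A ↦ BC
    B ↦ A
    C ↦ AB

A->BC, B->A, C->AB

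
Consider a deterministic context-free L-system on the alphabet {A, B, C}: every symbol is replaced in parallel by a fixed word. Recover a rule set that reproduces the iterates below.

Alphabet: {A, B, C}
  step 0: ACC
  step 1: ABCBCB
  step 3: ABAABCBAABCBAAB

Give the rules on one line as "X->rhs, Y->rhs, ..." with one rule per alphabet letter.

A->AB, B->A, C->CB

  step 0 ⇒ step 1: ACC ⇒ AB·CB·CB
    A ↦ AB
    C ↦ CB
    B ↦ A  (constrained at step 1)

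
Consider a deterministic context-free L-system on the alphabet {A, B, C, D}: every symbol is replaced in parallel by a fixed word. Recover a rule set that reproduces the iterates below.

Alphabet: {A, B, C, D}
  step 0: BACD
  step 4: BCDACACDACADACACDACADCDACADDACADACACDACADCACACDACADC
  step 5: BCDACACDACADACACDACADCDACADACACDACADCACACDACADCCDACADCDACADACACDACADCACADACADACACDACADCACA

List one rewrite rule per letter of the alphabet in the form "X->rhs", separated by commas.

A->D, B->BCD, C->ACA, D->C

  step 4 ⇒ step 5: BCDACACDACADACACDACADCDACADDACADACACDACADCACACDACADC ⇒ BCD·ACA·C·D·ACA·D·ACA·C·D·ACA·D·C·D·ACA·D·ACA·C·D·ACA·D·C·ACA·C·D·ACA·D·C·C·D·ACA·D·C·D·ACA·D·ACA·C·D·ACA·D·C·ACA·D·ACA·D·ACA·C·D·ACA·D·C·ACA
    A ↦ D
    B ↦ BCD
    C ↦ ACA
    D ↦ C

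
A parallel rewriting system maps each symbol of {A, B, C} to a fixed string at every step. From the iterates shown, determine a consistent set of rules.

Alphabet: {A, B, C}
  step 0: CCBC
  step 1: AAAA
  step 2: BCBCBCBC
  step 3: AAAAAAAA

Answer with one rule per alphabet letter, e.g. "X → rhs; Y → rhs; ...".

A->BC, B->A, C->A

  step 2 ⇒ step 3: BCBCBCBC ⇒ A·A·A·A·A·A·A·A
    B ↦ A
    C ↦ A
  step 1 ⇒ step 2: AAAA ⇒ BC·BC·BC·BC
    A ↦ BC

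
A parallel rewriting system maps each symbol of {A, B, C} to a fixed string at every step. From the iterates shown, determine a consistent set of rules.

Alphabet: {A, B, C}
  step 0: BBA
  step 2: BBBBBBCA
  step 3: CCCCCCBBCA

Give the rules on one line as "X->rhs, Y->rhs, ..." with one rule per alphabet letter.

A->CA, B->C, C->BB

  step 2 ⇒ step 3: BBBBBBCA ⇒ C·C·C·C·C·C·BB·CA
    A ↦ CA
    B ↦ C
    C ↦ BB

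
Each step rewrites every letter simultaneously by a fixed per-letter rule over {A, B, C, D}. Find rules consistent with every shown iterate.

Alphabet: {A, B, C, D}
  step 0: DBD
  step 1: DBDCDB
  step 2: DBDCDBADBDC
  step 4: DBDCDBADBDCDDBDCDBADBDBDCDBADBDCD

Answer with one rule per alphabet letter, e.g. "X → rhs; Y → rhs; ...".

A->D, B->DC, C->A, D->DB

  step 1 ⇒ step 2: DBDCDB ⇒ DB·DC·DB·A·DB·DC
    B ↦ DC
    C ↦ A
    D ↦ DB
    A ↦ D  (constrained at step 2)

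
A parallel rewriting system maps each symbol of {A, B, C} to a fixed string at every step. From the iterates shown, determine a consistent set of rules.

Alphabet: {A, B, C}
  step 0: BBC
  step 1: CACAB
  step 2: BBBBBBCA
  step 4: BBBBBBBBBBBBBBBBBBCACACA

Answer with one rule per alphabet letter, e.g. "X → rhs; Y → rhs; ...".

A->BB, B->CA, C->B

  step 1 ⇒ step 2: CACAB ⇒ B·BB·B·BB·CA
    A ↦ BB
    B ↦ CA
    C ↦ B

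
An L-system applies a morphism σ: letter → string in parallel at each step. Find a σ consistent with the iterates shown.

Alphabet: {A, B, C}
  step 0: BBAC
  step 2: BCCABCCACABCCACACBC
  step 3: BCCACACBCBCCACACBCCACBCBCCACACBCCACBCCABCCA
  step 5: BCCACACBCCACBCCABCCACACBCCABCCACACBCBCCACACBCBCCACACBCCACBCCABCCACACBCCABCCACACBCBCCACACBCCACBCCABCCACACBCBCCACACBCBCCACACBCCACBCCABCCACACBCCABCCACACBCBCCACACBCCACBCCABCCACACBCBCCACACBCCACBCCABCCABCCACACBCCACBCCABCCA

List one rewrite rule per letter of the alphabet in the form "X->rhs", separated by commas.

A->CBC, B->BC, C->CA

  step 2 ⇒ step 3: BCCABCCACABCCACACBC ⇒ BC·CA·CA·CBC·BC·CA·CA·CBC·CA·CBC·BC·CA·CA·CBC·CA·CBC·CA·BC·CA
    A ↦ CBC
    B ↦ BC
    C ↦ CA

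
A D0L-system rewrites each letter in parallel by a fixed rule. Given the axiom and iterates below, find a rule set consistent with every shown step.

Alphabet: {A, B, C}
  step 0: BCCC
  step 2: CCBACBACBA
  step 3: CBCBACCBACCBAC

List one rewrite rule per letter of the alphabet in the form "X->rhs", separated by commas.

A->C, B->A, C->CB

  step 2 ⇒ step 3: CCBACBACBA ⇒ CB·CB·A·C·CB·A·C·CB·A·C
    A ↦ C
    B ↦ A
    C ↦ CB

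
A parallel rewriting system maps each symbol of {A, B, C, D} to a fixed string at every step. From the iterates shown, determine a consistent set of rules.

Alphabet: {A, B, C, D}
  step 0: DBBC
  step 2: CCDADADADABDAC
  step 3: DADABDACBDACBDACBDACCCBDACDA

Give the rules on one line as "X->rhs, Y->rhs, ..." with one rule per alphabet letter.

  step 2 ⇒ step 3: CCDADADADABDAC ⇒ DA·DA·B·DAC·B·DAC·B·DAC·B·DAC·CC·B·DAC·DA
    A ↦ DAC
    B ↦ CC
    C ↦ DA
    D ↦ B

A->DAC, B->CC, C->DA, D->B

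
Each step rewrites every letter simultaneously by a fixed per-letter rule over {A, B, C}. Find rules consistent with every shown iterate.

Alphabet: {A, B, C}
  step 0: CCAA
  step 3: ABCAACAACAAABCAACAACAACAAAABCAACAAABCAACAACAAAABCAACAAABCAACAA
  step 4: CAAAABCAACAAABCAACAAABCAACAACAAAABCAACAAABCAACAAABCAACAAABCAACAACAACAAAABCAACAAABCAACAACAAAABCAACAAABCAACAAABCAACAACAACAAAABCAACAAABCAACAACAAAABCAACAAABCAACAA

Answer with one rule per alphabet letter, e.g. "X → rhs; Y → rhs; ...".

  step 3 ⇒ step 4: ABCAACAACAAABCAACAACAACAAAABCAACAAABCAACAACAAAABCAACAAABCAACAA ⇒ CAA·A·AB·CAA·CAA·AB·CAA·CAA·AB·CAA·CAA·CAA·A·AB·CAA·CAA·AB·CAA·CAA·AB·CAA·CAA·AB·CAA·CAA·CAA·CAA·A·AB·CAA·CAA·AB·CAA·CAA·CAA·A·AB·CAA·CAA·AB·CAA·CAA·AB·CAA·CAA·CAA·CAA·A·AB·CAA·CAA·AB·CAA·CAA·CAA·A·AB·CAA·CAA·AB·CAA·CAA
    A ↦ CAA
    B ↦ A
    C ↦ AB

A->CAA, B->A, C->AB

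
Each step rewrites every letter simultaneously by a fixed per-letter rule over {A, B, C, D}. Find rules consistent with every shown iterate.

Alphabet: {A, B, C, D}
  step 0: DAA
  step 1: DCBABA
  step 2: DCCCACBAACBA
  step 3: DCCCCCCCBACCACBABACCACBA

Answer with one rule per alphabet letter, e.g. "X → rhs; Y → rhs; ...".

  step 2 ⇒ step 3: DCCCACBAACBA ⇒ DC·CC·CC·CC·BA·CC·AC·BA·BA·CC·AC·BA
    A ↦ BA
    B ↦ AC
    C ↦ CC
    D ↦ DC

A->BA, B->AC, C->CC, D->DC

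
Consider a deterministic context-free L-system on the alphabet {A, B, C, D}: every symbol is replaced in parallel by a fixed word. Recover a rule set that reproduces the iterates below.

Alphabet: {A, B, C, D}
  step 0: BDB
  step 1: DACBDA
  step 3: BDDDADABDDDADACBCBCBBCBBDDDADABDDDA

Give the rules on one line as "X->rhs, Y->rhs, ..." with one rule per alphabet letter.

  step 0 ⇒ step 1: BDB ⇒ DA·CB·DA
    B ↦ DA
    D ↦ CB
    A ↦ BCB  (constrained at step 1)
    C ↦ BDD  (constrained at step 1)

A->BCB, B->DA, C->BDD, D->CB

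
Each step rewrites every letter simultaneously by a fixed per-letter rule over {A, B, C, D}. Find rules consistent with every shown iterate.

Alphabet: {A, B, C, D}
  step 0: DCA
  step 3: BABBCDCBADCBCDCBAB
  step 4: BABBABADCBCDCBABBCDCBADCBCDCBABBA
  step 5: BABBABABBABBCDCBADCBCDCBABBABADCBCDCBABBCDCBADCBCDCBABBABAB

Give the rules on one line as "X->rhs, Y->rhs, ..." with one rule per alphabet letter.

  step 4 ⇒ step 5: BABBABADCBCDCBABBCDCBADCBCDCBABBA ⇒ BA·B·BA·BA·B·BA·B·BC·DC·BA·DC·BC·DC·BA·B·BA·BA·DC·BC·DC·BA·B·BC·DC·BA·DC·BC·DC·BA·B·BA·BA·B
    A ↦ B
    B ↦ BA
    C ↦ DC
    D ↦ BC

A->B, B->BA, C->DC, D->BC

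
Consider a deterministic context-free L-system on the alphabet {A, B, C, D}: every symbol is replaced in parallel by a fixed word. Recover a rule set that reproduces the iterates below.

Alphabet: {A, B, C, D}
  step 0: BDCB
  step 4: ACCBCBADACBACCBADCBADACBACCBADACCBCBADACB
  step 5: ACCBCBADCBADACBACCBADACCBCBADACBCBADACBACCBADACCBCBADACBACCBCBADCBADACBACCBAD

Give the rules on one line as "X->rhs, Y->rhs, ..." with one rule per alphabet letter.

  step 4 ⇒ step 5: ACCBCBADACBACCBADCBADACBACCBADACCBCBADACB ⇒ AC·CB·CB·AD·CB·AD·AC·B·AC·CB·AD·AC·CB·CB·AD·AC·B·CB·AD·AC·B·AC·CB·AD·AC·CB·CB·AD·AC·B·AC·CB·CB·AD·CB·AD·AC·B·AC·CB·AD
    A ↦ AC
    B ↦ AD
    C ↦ CB
    D ↦ B

A->AC, B->AD, C->CB, D->B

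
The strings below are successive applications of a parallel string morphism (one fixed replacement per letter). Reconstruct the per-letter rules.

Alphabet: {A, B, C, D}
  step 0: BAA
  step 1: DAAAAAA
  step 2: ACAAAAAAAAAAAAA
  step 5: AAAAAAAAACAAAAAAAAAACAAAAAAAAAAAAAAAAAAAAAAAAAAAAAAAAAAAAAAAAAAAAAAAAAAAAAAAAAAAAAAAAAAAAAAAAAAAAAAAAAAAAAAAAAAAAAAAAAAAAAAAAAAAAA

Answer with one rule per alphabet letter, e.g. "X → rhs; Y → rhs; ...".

A->AA, B->DAA, C->BAB, D->ACA

  step 1 ⇒ step 2: DAAAAAA ⇒ ACA·AA·AA·AA·AA·AA·AA
    A ↦ AA
    D ↦ ACA
  step 0 ⇒ step 1: BAA ⇒ DAA·AA·AA
    B ↦ DAA
    C ↦ BAB  (constrained at step 2)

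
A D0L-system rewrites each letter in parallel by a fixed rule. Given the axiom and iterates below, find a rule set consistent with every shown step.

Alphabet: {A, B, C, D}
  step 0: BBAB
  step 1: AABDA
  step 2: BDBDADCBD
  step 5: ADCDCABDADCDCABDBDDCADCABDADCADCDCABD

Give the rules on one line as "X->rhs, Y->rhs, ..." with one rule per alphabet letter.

A->BD, B->A, C->A, D->DC

  step 1 ⇒ step 2: AABDA ⇒ BD·BD·A·DC·BD
    A ↦ BD
    B ↦ A
    D ↦ DC
    C ↦ A  (constrained at step 2)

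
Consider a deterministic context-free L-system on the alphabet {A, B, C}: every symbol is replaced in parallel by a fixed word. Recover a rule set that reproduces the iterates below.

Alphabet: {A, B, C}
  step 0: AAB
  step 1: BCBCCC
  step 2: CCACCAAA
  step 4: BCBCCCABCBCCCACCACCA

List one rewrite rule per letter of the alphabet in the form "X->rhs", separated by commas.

  step 1 ⇒ step 2: BCBCCC ⇒ CC·A·CC·A·A·A
    B ↦ CC
    C ↦ A
  step 0 ⇒ step 1: AAB ⇒ BC·BC·CC
    A ↦ BC

A->BC, B->CC, C->A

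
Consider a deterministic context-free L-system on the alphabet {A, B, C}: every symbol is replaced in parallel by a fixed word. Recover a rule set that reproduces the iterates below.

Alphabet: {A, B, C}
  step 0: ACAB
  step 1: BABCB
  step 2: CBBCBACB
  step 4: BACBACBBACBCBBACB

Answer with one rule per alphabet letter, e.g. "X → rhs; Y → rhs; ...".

A->B, B->CB, C->A

  step 1 ⇒ step 2: BABCB ⇒ CB·B·CB·A·CB
    A ↦ B
    B ↦ CB
    C ↦ A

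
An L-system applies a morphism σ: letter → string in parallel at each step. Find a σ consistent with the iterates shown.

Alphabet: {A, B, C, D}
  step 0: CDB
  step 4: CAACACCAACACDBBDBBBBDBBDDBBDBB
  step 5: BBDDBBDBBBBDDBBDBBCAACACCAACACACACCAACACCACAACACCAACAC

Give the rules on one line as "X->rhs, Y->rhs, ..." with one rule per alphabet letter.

A->D, B->AC, C->BB, D->CA

  step 4 ⇒ step 5: CAACACCAACACDBBDBBBBDBBDDBBDBB ⇒ BB·D·D·BB·D·BB·BB·D·D·BB·D·BB·CA·AC·AC·CA·AC·AC·AC·AC·CA·AC·AC·CA·CA·AC·AC·CA·AC·AC
    A ↦ D
    B ↦ AC
    C ↦ BB
    D ↦ CA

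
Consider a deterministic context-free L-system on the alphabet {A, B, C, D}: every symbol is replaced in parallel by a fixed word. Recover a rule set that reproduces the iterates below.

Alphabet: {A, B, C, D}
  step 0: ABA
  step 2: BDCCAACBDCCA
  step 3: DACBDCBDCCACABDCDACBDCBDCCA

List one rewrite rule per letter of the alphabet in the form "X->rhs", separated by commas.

A->CA, B->D, C->BDC, D->AC

  step 2 ⇒ step 3: BDCCAACBDCCA ⇒ D·AC·BDC·BDC·CA·CA·BDC·D·AC·BDC·BDC·CA
    A ↦ CA
    B ↦ D
    C ↦ BDC
    D ↦ AC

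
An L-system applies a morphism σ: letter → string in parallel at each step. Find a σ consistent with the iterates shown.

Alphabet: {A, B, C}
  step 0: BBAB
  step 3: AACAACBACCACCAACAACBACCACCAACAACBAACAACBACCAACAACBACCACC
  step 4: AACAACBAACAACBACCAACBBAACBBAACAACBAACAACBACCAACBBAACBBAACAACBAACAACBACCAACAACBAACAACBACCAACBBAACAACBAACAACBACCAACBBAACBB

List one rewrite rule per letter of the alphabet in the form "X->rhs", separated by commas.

  step 3 ⇒ step 4: AACAACBACCACCAACAACBACCACCAACAACBAACAACBACCAACAACBACCACC ⇒ AAC·AAC·B·AAC·AAC·B·ACC·AAC·B·B·AAC·B·B·AAC·AAC·B·AAC·AAC·B·ACC·AAC·B·B·AAC·B·B·AAC·AAC·B·AAC·AAC·B·ACC·AAC·AAC·B·AAC·AAC·B·ACC·AAC·B·B·AAC·AAC·B·AAC·AAC·B·ACC·AAC·B·B·AAC·B·B
    A ↦ AAC
    B ↦ ACC
    C ↦ B

A->AAC, B->ACC, C->B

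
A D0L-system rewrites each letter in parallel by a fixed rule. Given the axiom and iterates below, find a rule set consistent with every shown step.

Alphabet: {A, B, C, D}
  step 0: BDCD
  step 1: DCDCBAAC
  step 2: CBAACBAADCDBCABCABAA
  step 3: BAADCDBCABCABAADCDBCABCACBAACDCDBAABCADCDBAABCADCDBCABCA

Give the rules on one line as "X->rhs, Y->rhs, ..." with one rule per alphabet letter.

A->BCA, B->DCD, C->BAA, D->C

  step 2 ⇒ step 3: CBAACBAADCDBCABCABAA ⇒ BAA·DCD·BCA·BCA·BAA·DCD·BCA·BCA·C·BAA·C·DCD·BAA·BCA·DCD·BAA·BCA·DCD·BCA·BCA
    A ↦ BCA
    B ↦ DCD
    C ↦ BAA
    D ↦ C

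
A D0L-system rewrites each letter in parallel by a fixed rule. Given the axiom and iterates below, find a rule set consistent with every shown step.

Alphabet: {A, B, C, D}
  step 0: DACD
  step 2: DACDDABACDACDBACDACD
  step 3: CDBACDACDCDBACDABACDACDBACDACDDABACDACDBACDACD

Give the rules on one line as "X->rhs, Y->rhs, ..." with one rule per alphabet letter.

A->BAC, B->DA, C->DA, D->CD

  step 2 ⇒ step 3: DACDDABACDACDBACDACD ⇒ CD·BAC·DA·CD·CD·BAC·DA·BAC·DA·CD·BAC·DA·CD·DA·BAC·DA·CD·BAC·DA·CD
    A ↦ BAC
    B ↦ DA
    C ↦ DA
    D ↦ CD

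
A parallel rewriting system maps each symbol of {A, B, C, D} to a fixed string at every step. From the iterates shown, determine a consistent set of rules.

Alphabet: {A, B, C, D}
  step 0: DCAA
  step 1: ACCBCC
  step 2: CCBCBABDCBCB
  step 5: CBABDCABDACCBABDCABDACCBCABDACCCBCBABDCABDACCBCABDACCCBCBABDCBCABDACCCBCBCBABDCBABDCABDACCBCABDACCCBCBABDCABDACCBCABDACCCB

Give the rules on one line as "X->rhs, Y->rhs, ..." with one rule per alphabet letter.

  step 1 ⇒ step 2: ACCBCC ⇒ C·CB·CB·ABD·CB·CB
    A ↦ C
    B ↦ ABD
    C ↦ CB
  step 0 ⇒ step 1: DCAA ⇒ AC·CB·C·C
    D ↦ AC

A->C, B->ABD, C->CB, D->AC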